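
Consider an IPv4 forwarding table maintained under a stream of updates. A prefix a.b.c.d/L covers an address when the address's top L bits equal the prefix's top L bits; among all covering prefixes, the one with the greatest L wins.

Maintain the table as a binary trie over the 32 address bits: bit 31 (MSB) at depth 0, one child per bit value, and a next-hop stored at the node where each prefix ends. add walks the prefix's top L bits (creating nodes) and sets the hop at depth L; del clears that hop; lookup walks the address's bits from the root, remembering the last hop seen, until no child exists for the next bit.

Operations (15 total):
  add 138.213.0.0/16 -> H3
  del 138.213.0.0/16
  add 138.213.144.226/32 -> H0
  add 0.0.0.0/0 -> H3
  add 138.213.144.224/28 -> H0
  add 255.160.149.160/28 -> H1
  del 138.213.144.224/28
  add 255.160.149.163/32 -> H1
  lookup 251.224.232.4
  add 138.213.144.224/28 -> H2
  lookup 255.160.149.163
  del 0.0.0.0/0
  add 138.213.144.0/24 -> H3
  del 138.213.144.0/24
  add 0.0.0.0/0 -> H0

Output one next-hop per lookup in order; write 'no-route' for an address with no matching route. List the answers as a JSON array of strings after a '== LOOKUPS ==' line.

Process each operation:
  + 138.213.0.0/16 (H3) depth=16
  - 138.213.0.0/16 clear@16
  + 138.213.144.226/32 (H0) depth=32
  + 0.0.0.0/0 (H3) depth=0
  + 138.213.144.224/28 (H0) depth=28
  + 255.160.149.160/28 (H1) depth=28
  - 138.213.144.224/28 clear@28
  + 255.160.149.163/32 (H1) depth=32
  lookup 251.224.232.4: bits 11111 walk d0:H3→d1:-→d2:-→d3:-→d4:-→d5:- -> H3
  + 138.213.144.224/28 (H2) depth=28
  lookup 255.160.149.163: bits 11111111101000001001010110100011 walk d0:H3→d1:-→d2:-→d3:-→d4:-→d5:-→d6:-→d7:-→d8:-→d9:-→d10:-→d11:-→d12:-→d13:-→d14:-→d15:-→d16:-→d17:-→d18:-→d19:-→d20:-→d21:-→d22:-→d23:-→d24:-→d25:-→d26:-→d27:-→d28:H1→d29:-→d30:-→d31:-→d32:H1 -> H1
  - 0.0.0.0/0 clear@0
  + 138.213.144.0/24 (H3) depth=24
  - 138.213.144.0/24 clear@24
  + 0.0.0.0/0 (H0) depth=0

== LOOKUPS ==
["H3","H1"]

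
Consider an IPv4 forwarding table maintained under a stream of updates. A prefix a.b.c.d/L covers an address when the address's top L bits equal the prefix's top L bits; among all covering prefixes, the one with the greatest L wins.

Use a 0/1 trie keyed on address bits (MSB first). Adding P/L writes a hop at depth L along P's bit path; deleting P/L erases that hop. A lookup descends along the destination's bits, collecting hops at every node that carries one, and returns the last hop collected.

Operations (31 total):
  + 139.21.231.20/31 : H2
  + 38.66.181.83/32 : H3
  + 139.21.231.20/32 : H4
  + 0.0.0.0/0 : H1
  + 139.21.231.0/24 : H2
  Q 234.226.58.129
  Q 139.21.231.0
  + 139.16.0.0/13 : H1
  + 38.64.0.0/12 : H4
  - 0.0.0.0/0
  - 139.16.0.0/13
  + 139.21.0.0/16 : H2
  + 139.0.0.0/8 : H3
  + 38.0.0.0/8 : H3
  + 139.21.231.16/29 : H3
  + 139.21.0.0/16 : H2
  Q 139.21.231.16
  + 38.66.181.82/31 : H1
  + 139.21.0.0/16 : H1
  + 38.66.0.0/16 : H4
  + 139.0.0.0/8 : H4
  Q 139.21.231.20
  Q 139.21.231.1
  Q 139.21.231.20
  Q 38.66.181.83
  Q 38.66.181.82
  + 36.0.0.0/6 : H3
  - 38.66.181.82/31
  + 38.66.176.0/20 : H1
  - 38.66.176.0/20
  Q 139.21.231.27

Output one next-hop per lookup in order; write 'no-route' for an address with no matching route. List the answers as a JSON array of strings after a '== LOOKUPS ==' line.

Trace:
  + 139.21.231.20/31 (H2) depth=31
  + 38.66.181.83/32 (H3) depth=32
  + 139.21.231.20/32 (H4) depth=32
  + 0.0.0.0/0 (H1) depth=0
  + 139.21.231.0/24 (H2) depth=24
  lookup 234.226.58.129: bits 1 walk d0:H1→d1:- -> H1
  lookup 139.21.231.0: bits 100010110001010111100111000 walk d0:H1→d1:-→d2:-→d3:-→d4:-→d5:-→d6:-→d7:-→d8:-→d9:-→d10:-→d11:-→d12:-→d13:-→d14:-→d15:-→d16:-→d17:-→d18:-→d19:-→d20:-→d21:-→d22:-→d23:-→d24:H2→d25:-→d26:-→d27:- -> H2
  + 139.16.0.0/13 (H1) depth=13
  + 38.64.0.0/12 (H4) depth=12
  del 0.0.0.0/0 (clear depth 0)
  del 139.16.0.0/13 (clear depth 13)
  + 139.21.0.0/16 (H2) depth=16
  + 139.0.0.0/8 (H3) depth=8
  + 38.0.0.0/8 (H3) depth=8
  + 139.21.231.16/29 (H3) depth=29
  + 139.21.0.0/16 (H2) depth=16
  lookup 139.21.231.16: bits 10001011000101011110011100010 walk d0:-→d1:-→d2:-→d3:-→d4:-→d5:-→d6:-→d7:-→d8:H3→d9:-→d10:-→d11:-→d12:-→d13:-→d14:-→d15:-→d16:H2→d17:-→d18:-→d19:-→d20:-→d21:-→d22:-→d23:-→d24:H2→d25:-→d26:-→d27:-→d28:-→d29:H3 -> H3
  + 38.66.181.82/31 (H1) depth=31
  + 139.21.0.0/16 (H1) depth=16
  + 38.66.0.0/16 (H4) depth=16
  + 139.0.0.0/8 (H4) depth=8
  lookup 139.21.231.20: bits 10001011000101011110011100010100 walk d0:-→d1:-→d2:-→d3:-→d4:-→d5:-→d6:-→d7:-→d8:H4→d9:-→d10:-→d11:-→d12:-→d13:-→d14:-→d15:-→d16:H1→d17:-→d18:-→d19:-→d20:-→d21:-→d22:-→d23:-→d24:H2→d25:-→d26:-→d27:-→d28:-→d29:H3→d30:-→d31:H2→d32:H4 -> H4
  lookup 139.21.231.1: bits 100010110001010111100111000 walk d0:-→d1:-→d2:-→d3:-→d4:-→d5:-→d6:-→d7:-→d8:H4→d9:-→d10:-→d11:-→d12:-→d13:-→d14:-→d15:-→d16:H1→d17:-→d18:-→d19:-→d20:-→d21:-→d22:-→d23:-→d24:H2→d25:-→d26:-→d27:- -> H2
  lookup 139.21.231.20: bits 10001011000101011110011100010100 walk d0:-→d1:-→d2:-→d3:-→d4:-→d5:-→d6:-→d7:-→d8:H4→d9:-→d10:-→d11:-→d12:-→d13:-→d14:-→d15:-→d16:H1→d17:-→d18:-→d19:-→d20:-→d21:-→d22:-→d23:-→d24:H2→d25:-→d26:-→d27:-→d28:-→d29:H3→d30:-→d31:H2→d32:H4 -> H4
  lookup 38.66.181.83: bits 00100110010000101011010101010011 walk d0:-→d1:-→d2:-→d3:-→d4:-→d5:-→d6:-→d7:-→d8:H3→d9:-→d10:-→d11:-→d12:H4→d13:-→d14:-→d15:-→d16:H4→d17:-→d18:-→d19:-→d20:-→d21:-→d22:-→d23:-→d24:-→d25:-→d26:-→d27:-→d28:-→d29:-→d30:-→d31:H1→d32:H3 -> H3
  lookup 38.66.181.82: bits 0010011001000010101101010101001 walk d0:-→d1:-→d2:-→d3:-→d4:-→d5:-→d6:-→d7:-→d8:H3→d9:-→d10:-→d11:-→d12:H4→d13:-→d14:-→d15:-→d16:H4→d17:-→d18:-→d19:-→d20:-→d21:-→d22:-→d23:-→d24:-→d25:-→d26:-→d27:-→d28:-→d29:-→d30:-→d31:H1 -> H1
  + 36.0.0.0/6 (H3) depth=6
  del 38.66.181.82/31 (clear depth 31)
  + 38.66.176.0/20 (H1) depth=20
  del 38.66.176.0/20 (clear depth 20)
  lookup 139.21.231.27: bits 1000101100010101111001110001 walk d0:-→d1:-→d2:-→d3:-→d4:-→d5:-→d6:-→d7:-→d8:H4→d9:-→d10:-→d11:-→d12:-→d13:-→d14:-→d15:-→d16:H1→d17:-→d18:-→d19:-→d20:-→d21:-→d22:-→d23:-→d24:H2→d25:-→d26:-→d27:-→d28:- -> H2

== LOOKUPS ==
["H1","H2","H3","H4","H2","H4","H3","H1","H2"]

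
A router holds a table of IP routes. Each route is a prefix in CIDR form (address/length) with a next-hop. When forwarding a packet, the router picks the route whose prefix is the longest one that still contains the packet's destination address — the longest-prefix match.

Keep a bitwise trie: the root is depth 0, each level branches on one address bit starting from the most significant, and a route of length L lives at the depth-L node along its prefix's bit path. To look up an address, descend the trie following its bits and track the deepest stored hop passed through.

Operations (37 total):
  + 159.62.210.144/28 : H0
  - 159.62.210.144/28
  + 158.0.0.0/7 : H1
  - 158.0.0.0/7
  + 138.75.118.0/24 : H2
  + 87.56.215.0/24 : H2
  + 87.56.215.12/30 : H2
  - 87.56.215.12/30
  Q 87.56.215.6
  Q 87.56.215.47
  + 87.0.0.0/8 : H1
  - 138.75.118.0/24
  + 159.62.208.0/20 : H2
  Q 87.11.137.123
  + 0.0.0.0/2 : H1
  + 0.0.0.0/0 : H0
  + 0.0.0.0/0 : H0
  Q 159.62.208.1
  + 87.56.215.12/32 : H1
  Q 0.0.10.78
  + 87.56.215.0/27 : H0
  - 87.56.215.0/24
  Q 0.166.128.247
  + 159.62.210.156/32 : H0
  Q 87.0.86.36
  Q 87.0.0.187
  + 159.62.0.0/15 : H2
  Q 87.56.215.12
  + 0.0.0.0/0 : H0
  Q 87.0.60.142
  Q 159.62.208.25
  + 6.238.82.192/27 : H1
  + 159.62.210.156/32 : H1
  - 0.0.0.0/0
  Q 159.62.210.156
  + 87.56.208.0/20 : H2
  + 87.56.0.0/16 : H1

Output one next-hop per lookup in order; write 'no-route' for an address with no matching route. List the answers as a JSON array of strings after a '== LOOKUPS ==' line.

Process each operation:
  add 159.62.210.144/28 -> H0 at depth 28
  del 159.62.210.144/28 (clear depth 28)
  add 158.0.0.0/7 -> H1 at depth 7
  del 158.0.0.0/7 (clear depth 7)
  add 138.75.118.0/24 -> H2 at depth 24
  add 87.56.215.0/24 -> H2 at depth 24
  add 87.56.215.12/30 -> H2 at depth 30
  del 87.56.215.12/30 (clear depth 30)
  Q 87.56.215.6: descend 0101011100111000110101110000 ; hops seen [H2] ; pick H2
  Q 87.56.215.47: descend 01010111001110001101011100 ; hops seen [H2] ; pick H2
  add 87.0.0.0/8 -> H1 at depth 8
  del 138.75.118.0/24 (clear depth 24)
  add 159.62.208.0/20 -> H2 at depth 20
  Q 87.11.137.123: descend 0101011100 ; hops seen [H1] ; pick H1
  add 0.0.0.0/2 -> H1 at depth 2
  add 0.0.0.0/0 -> H0 at depth 0
  add 0.0.0.0/0 -> H0 at depth 0
  Q 159.62.208.1: descend 1001111100111110110100 ; hops seen [H0,H2] ; pick H2
  add 87.56.215.12/32 -> H1 at depth 32
  Q 0.0.10.78: descend 00 ; hops seen [H0,H1] ; pick H1
  add 87.56.215.0/27 -> H0 at depth 27
  del 87.56.215.0/24 (clear depth 24)
  Q 0.166.128.247: descend 00 ; hops seen [H0,H1] ; pick H1
  add 159.62.210.156/32 -> H0 at depth 32
  Q 87.0.86.36: descend 0101011100 ; hops seen [H0,H1] ; pick H1
  Q 87.0.0.187: descend 0101011100 ; hops seen [H0,H1] ; pick H1
  add 159.62.0.0/15 -> H2 at depth 15
  Q 87.56.215.12: descend 01010111001110001101011100001100 ; hops seen [H0,H1,H0,H1] ; pick H1
  add 0.0.0.0/0 -> H0 at depth 0
  Q 87.0.60.142: descend 0101011100 ; hops seen [H0,H1] ; pick H1
  Q 159.62.208.25: descend 1001111100111110110100 ; hops seen [H0,H2,H2] ; pick H2
  add 6.238.82.192/27 -> H1 at depth 27
  add 159.62.210.156/32 -> H1 at depth 32
  del 0.0.0.0/0 (clear depth 0)
  Q 159.62.210.156: descend 10011111001111101101001010011100 ; hops seen [H2,H2,H1] ; pick H1
  add 87.56.208.0/20 -> H2 at depth 20
  add 87.56.0.0/16 -> H1 at depth 16

== LOOKUPS ==
["H2","H2","H1","H2","H1","H1","H1","H1","H1","H1","H2","H1"]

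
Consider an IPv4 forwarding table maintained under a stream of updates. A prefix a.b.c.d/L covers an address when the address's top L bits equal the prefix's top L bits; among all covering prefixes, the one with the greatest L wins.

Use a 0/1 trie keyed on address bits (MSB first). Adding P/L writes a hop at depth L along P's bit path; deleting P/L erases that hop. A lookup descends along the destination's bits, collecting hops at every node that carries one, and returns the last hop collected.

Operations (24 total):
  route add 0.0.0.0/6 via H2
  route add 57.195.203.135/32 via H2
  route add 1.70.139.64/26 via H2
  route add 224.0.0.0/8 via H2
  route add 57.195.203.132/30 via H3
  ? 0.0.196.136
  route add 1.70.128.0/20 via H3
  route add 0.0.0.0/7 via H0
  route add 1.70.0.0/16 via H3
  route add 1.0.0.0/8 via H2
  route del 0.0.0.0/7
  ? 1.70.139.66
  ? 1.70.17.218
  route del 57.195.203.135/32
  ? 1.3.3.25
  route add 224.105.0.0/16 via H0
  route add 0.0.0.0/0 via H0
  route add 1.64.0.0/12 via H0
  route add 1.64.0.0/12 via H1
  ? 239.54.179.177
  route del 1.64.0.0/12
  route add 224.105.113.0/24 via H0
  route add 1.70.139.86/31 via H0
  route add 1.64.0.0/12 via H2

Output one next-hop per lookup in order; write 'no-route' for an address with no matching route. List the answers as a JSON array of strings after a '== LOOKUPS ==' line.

Apply in order:
  + 0.0.0.0/6 (H2) depth=6
  + 57.195.203.135/32 (H2) depth=32
  + 1.70.139.64/26 (H2) depth=26
  + 224.0.0.0/8 (H2) depth=8
  + 57.195.203.132/30 (H3) depth=30
  Q 0.0.196.136: descend 0000000 ; hops seen [H2] ; pick H2
  + 1.70.128.0/20 (H3) depth=20
  + 0.0.0.0/7 (H0) depth=7
  + 1.70.0.0/16 (H3) depth=16
  + 1.0.0.0/8 (H2) depth=8
  del 0.0.0.0/7 (clear depth 7)
  Q 1.70.139.66: descend 00000001010001101000101101 ; hops seen [H2,H2,H3,H3,H2] ; pick H2
  Q 1.70.17.218: descend 0000000101000110 ; hops seen [H2,H2,H3] ; pick H3
  del 57.195.203.135/32 (clear depth 32)
  Q 1.3.3.25: descend 000000010 ; hops seen [H2,H2] ; pick H2
  + 224.105.0.0/16 (H0) depth=16
  + 0.0.0.0/0 (H0) depth=0
  + 1.64.0.0/12 (H0) depth=12
  + 1.64.0.0/12 (H1) depth=12
  Q 239.54.179.177: descend 1110 ; hops seen [H0] ; pick H0
  del 1.64.0.0/12 (clear depth 12)
  + 224.105.113.0/24 (H0) depth=24
  + 1.70.139.86/31 (H0) depth=31
  + 1.64.0.0/12 (H2) depth=12

== LOOKUPS ==
["H2","H2","H3","H2","H0"]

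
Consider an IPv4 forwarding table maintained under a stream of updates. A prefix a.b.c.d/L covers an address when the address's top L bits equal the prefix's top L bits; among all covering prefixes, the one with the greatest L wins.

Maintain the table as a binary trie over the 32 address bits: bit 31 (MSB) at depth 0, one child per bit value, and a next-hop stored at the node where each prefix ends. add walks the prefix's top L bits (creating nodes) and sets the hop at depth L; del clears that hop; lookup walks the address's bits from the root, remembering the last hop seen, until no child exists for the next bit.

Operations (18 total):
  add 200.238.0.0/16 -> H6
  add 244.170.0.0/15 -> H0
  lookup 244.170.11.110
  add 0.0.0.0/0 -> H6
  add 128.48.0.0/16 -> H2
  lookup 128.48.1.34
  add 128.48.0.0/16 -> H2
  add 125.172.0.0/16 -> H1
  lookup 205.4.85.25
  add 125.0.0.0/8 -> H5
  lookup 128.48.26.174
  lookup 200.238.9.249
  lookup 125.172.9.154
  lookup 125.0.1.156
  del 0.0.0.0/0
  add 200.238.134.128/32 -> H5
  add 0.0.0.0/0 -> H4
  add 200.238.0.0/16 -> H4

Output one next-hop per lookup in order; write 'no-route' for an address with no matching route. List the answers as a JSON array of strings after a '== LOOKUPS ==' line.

Process each operation:
  + 200.238.0.0/16 (H6) depth=16
  + 244.170.0.0/15 (H0) depth=15
  ? 244.170.11.110  path d0:-→d1:-→d2:-→d3:-→d4:-→d5:-→d6:-→d7:-→d8:-→d9:-→d10:-→d11:-→d12:-→d13:-→d14:-→d15:H0  best=H0
  + 0.0.0.0/0 (H6) depth=0
  + 128.48.0.0/16 (H2) depth=16
  ? 128.48.1.34  path d0:H6→d1:-→d2:-→d3:-→d4:-→d5:-→d6:-→d7:-→d8:-→d9:-→d10:-→d11:-→d12:-→d13:-→d14:-→d15:-→d16:H2  best=H2
  + 128.48.0.0/16 (H2) depth=16
  + 125.172.0.0/16 (H1) depth=16
  ? 205.4.85.25  path d0:H6→d1:-→d2:-→d3:-→d4:-→d5:-  best=H6
  + 125.0.0.0/8 (H5) depth=8
  ? 128.48.26.174  path d0:H6→d1:-→d2:-→d3:-→d4:-→d5:-→d6:-→d7:-→d8:-→d9:-→d10:-→d11:-→d12:-→d13:-→d14:-→d15:-→d16:H2  best=H2
  ? 200.238.9.249  path d0:H6→d1:-→d2:-→d3:-→d4:-→d5:-→d6:-→d7:-→d8:-→d9:-→d10:-→d11:-→d12:-→d13:-→d14:-→d15:-→d16:H6  best=H6
  ? 125.172.9.154  path d0:H6→d1:-→d2:-→d3:-→d4:-→d5:-→d6:-→d7:-→d8:H5→d9:-→d10:-→d11:-→d12:-→d13:-→d14:-→d15:-→d16:H1  best=H1
  ? 125.0.1.156  path d0:H6→d1:-→d2:-→d3:-→d4:-→d5:-→d6:-→d7:-→d8:H5  best=H5
  del 0.0.0.0/0 (clear depth 0)
  + 200.238.134.128/32 (H5) depth=32
  + 0.0.0.0/0 (H4) depth=0
  + 200.238.0.0/16 (H4) depth=16

== LOOKUPS ==
["H0","H2","H6","H2","H6","H1","H5"]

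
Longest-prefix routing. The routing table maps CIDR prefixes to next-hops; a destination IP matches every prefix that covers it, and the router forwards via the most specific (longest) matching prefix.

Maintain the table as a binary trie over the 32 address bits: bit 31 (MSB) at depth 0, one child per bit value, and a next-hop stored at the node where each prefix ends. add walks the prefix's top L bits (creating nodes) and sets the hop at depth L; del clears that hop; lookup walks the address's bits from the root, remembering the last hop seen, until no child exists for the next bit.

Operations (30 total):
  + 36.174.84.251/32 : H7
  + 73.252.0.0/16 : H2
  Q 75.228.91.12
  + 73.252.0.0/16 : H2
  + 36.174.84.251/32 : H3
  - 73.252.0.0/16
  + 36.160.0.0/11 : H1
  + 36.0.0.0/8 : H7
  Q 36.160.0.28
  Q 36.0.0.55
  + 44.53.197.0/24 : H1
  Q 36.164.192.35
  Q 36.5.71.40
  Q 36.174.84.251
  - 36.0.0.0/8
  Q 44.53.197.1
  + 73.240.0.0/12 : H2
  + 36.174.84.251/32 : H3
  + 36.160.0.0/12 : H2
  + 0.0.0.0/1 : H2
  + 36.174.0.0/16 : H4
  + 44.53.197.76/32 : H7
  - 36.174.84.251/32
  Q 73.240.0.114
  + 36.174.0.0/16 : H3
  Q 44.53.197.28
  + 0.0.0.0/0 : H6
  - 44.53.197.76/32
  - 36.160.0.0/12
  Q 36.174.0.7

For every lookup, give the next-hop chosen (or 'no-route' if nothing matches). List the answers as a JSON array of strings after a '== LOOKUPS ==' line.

Trace:
  add 36.174.84.251/32 -> H7 at depth 32
  add 73.252.0.0/16 -> H2 at depth 16
  ? 75.228.91.12  path d0:-→d1:-→d2:-→d3:-→d4:-→d5:-→d6:-  best=no-route
  add 73.252.0.0/16 -> H2 at depth 16
  add 36.174.84.251/32 -> H3 at depth 32
  del 73.252.0.0/16 (clear depth 16)
  add 36.160.0.0/11 -> H1 at depth 11
  add 36.0.0.0/8 -> H7 at depth 8
  ? 36.160.0.28  path d0:-→d1:-→d2:-→d3:-→d4:-→d5:-→d6:-→d7:-→d8:H7→d9:-→d10:-→d11:H1→d12:-  best=H1
  ? 36.0.0.55  path d0:-→d1:-→d2:-→d3:-→d4:-→d5:-→d6:-→d7:-→d8:H7  best=H7
  add 44.53.197.0/24 -> H1 at depth 24
  ? 36.164.192.35  path d0:-→d1:-→d2:-→d3:-→d4:-→d5:-→d6:-→d7:-→d8:H7→d9:-→d10:-→d11:H1→d12:-  best=H1
  ? 36.5.71.40  path d0:-→d1:-→d2:-→d3:-→d4:-→d5:-→d6:-→d7:-→d8:H7  best=H7
  ? 36.174.84.251  path d0:-→d1:-→d2:-→d3:-→d4:-→d5:-→d6:-→d7:-→d8:H7→d9:-→d10:-→d11:H1→d12:-→d13:-→d14:-→d15:-→d16:-→d17:-→d18:-→d19:-→d20:-→d21:-→d22:-→d23:-→d24:-→d25:-→d26:-→d27:-→d28:-→d29:-→d30:-→d31:-→d32:H3  best=H3
  del 36.0.0.0/8 (clear depth 8)
  ? 44.53.197.1  path d0:-→d1:-→d2:-→d3:-→d4:-→d5:-→d6:-→d7:-→d8:-→d9:-→d10:-→d11:-→d12:-→d13:-→d14:-→d15:-→d16:-→d17:-→d18:-→d19:-→d20:-→d21:-→d22:-→d23:-→d24:H1  best=H1
  add 73.240.0.0/12 -> H2 at depth 12
  add 36.174.84.251/32 -> H3 at depth 32
  add 36.160.0.0/12 -> H2 at depth 12
  add 0.0.0.0/1 -> H2 at depth 1
  add 36.174.0.0/16 -> H4 at depth 16
  add 44.53.197.76/32 -> H7 at depth 32
  del 36.174.84.251/32 (clear depth 32)
  ? 73.240.0.114  path d0:-→d1:H2→d2:-→d3:-→d4:-→d5:-→d6:-→d7:-→d8:-→d9:-→d10:-→d11:-→d12:H2  best=H2
  add 36.174.0.0/16 -> H3 at depth 16
  ? 44.53.197.28  path d0:-→d1:H2→d2:-→d3:-→d4:-→d5:-→d6:-→d7:-→d8:-→d9:-→d10:-→d11:-→d12:-→d13:-→d14:-→d15:-→d16:-→d17:-→d18:-→d19:-→d20:-→d21:-→d22:-→d23:-→d24:H1→d25:-  best=H1
  add 0.0.0.0/0 -> H6 at depth 0
  del 44.53.197.76/32 (clear depth 32)
  del 36.160.0.0/12 (clear depth 12)
  ? 36.174.0.7  path d0:H6→d1:H2→d2:-→d3:-→d4:-→d5:-→d6:-→d7:-→d8:-→d9:-→d10:-→d11:H1→d12:-→d13:-→d14:-→d15:-→d16:H3→d17:-  best=H3

== LOOKUPS ==
["no-route","H1","H7","H1","H7","H3","H1","H2","H1","H3"]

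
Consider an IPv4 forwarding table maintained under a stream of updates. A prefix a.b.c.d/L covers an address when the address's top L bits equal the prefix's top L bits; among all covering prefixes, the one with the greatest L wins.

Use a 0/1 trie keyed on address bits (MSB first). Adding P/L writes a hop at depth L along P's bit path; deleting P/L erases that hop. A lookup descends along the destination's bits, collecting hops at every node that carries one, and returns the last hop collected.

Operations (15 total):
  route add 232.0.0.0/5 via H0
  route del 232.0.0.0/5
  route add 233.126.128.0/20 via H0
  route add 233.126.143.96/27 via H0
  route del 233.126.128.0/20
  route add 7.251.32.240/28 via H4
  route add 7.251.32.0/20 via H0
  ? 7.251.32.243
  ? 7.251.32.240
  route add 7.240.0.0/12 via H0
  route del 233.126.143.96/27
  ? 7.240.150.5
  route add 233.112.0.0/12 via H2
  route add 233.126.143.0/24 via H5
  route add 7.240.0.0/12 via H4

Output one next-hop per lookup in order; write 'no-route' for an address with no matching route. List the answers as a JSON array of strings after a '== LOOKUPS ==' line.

Apply in order:
  add 232.0.0.0/5 -> H0 at depth 5
  del 232.0.0.0/5 (clear depth 5)
  add 233.126.128.0/20 -> H0 at depth 20
  add 233.126.143.96/27 -> H0 at depth 27
  del 233.126.128.0/20 (clear depth 20)
  add 7.251.32.240/28 -> H4 at depth 28
  add 7.251.32.0/20 -> H0 at depth 20
  ? 7.251.32.243  path d0:-→d1:-→d2:-→d3:-→d4:-→d5:-→d6:-→d7:-→d8:-→d9:-→d10:-→d11:-→d12:-→d13:-→d14:-→d15:-→d16:-→d17:-→d18:-→d19:-→d20:H0→d21:-→d22:-→d23:-→d24:-→d25:-→d26:-→d27:-→d28:H4  best=H4
  ? 7.251.32.240  path d0:-→d1:-→d2:-→d3:-→d4:-→d5:-→d6:-→d7:-→d8:-→d9:-→d10:-→d11:-→d12:-→d13:-→d14:-→d15:-→d16:-→d17:-→d18:-→d19:-→d20:H0→d21:-→d22:-→d23:-→d24:-→d25:-→d26:-→d27:-→d28:H4  best=H4
  add 7.240.0.0/12 -> H0 at depth 12
  del 233.126.143.96/27 (clear depth 27)
  ? 7.240.150.5  path d0:-→d1:-→d2:-→d3:-→d4:-→d5:-→d6:-→d7:-→d8:-→d9:-→d10:-→d11:-→d12:H0  best=H0
  add 233.112.0.0/12 -> H2 at depth 12
  add 233.126.143.0/24 -> H5 at depth 24
  add 7.240.0.0/12 -> H4 at depth 12

== LOOKUPS ==
["H4","H4","H0"]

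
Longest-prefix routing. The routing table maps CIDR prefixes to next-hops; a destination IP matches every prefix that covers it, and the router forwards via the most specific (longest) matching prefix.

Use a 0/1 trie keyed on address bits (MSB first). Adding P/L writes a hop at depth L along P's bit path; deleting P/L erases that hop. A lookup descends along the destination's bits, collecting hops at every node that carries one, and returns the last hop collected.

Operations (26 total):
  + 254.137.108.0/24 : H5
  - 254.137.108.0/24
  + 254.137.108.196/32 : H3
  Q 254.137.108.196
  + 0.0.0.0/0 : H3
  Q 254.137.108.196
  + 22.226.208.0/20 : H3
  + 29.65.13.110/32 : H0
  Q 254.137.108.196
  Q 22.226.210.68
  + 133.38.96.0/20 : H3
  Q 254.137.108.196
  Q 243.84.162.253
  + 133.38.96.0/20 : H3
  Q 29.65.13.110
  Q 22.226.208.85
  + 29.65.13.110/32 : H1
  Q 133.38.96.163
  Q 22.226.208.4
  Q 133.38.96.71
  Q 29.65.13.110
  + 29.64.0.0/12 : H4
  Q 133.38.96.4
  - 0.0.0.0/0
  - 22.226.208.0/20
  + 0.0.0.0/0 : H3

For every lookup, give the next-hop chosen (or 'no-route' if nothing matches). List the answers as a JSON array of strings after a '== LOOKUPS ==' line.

Apply in order:
  add 254.137.108.0/24 -> H5 at depth 24
  - 254.137.108.0/24 clear@24
  add 254.137.108.196/32 -> H3 at depth 32
  lookup 254.137.108.196: bits 11111110100010010110110011000100 walk d0:-→d1:-→d2:-→d3:-→d4:-→d5:-→d6:-→d7:-→d8:-→d9:-→d10:-→d11:-→d12:-→d13:-→d14:-→d15:-→d16:-→d17:-→d18:-→d19:-→d20:-→d21:-→d22:-→d23:-→d24:-→d25:-→d26:-→d27:-→d28:-→d29:-→d30:-→d31:-→d32:H3 -> H3
  add 0.0.0.0/0 -> H3 at depth 0
  lookup 254.137.108.196: bits 11111110100010010110110011000100 walk d0:H3→d1:-→d2:-→d3:-→d4:-→d5:-→d6:-→d7:-→d8:-→d9:-→d10:-→d11:-→d12:-→d13:-→d14:-→d15:-→d16:-→d17:-→d18:-→d19:-→d20:-→d21:-→d22:-→d23:-→d24:-→d25:-→d26:-→d27:-→d28:-→d29:-→d30:-→d31:-→d32:H3 -> H3
  add 22.226.208.0/20 -> H3 at depth 20
  add 29.65.13.110/32 -> H0 at depth 32
  lookup 254.137.108.196: bits 11111110100010010110110011000100 walk d0:H3→d1:-→d2:-→d3:-→d4:-→d5:-→d6:-→d7:-→d8:-→d9:-→d10:-→d11:-→d12:-→d13:-→d14:-→d15:-→d16:-→d17:-→d18:-→d19:-→d20:-→d21:-→d22:-→d23:-→d24:-→d25:-→d26:-→d27:-→d28:-→d29:-→d30:-→d31:-→d32:H3 -> H3
  lookup 22.226.210.68: bits 00010110111000101101 walk d0:H3→d1:-→d2:-→d3:-→d4:-→d5:-→d6:-→d7:-→d8:-→d9:-→d10:-→d11:-→d12:-→d13:-→d14:-→d15:-→d16:-→d17:-→d18:-→d19:-→d20:H3 -> H3
  add 133.38.96.0/20 -> H3 at depth 20
  lookup 254.137.108.196: bits 11111110100010010110110011000100 walk d0:H3→d1:-→d2:-→d3:-→d4:-→d5:-→d6:-→d7:-→d8:-→d9:-→d10:-→d11:-→d12:-→d13:-→d14:-→d15:-→d16:-→d17:-→d18:-→d19:-→d20:-→d21:-→d22:-→d23:-→d24:-→d25:-→d26:-→d27:-→d28:-→d29:-→d30:-→d31:-→d32:H3 -> H3
  lookup 243.84.162.253: bits 1111 walk d0:H3→d1:-→d2:-→d3:-→d4:- -> H3
  add 133.38.96.0/20 -> H3 at depth 20
  lookup 29.65.13.110: bits 00011101010000010000110101101110 walk d0:H3→d1:-→d2:-→d3:-→d4:-→d5:-→d6:-→d7:-→d8:-→d9:-→d10:-→d11:-→d12:-→d13:-→d14:-→d15:-→d16:-→d17:-→d18:-→d19:-→d20:-→d21:-→d22:-→d23:-→d24:-→d25:-→d26:-→d27:-→d28:-→d29:-→d30:-→d31:-→d32:H0 -> H0
  lookup 22.226.208.85: bits 00010110111000101101 walk d0:H3→d1:-→d2:-→d3:-→d4:-→d5:-→d6:-→d7:-→d8:-→d9:-→d10:-→d11:-→d12:-→d13:-→d14:-→d15:-→d16:-→d17:-→d18:-→d19:-→d20:H3 -> H3
  add 29.65.13.110/32 -> H1 at depth 32
  lookup 133.38.96.163: bits 10000101001001100110 walk d0:H3→d1:-→d2:-→d3:-→d4:-→d5:-→d6:-→d7:-→d8:-→d9:-→d10:-→d11:-→d12:-→d13:-→d14:-→d15:-→d16:-→d17:-→d18:-→d19:-→d20:H3 -> H3
  lookup 22.226.208.4: bits 00010110111000101101 walk d0:H3→d1:-→d2:-→d3:-→d4:-→d5:-→d6:-→d7:-→d8:-→d9:-→d10:-→d11:-→d12:-→d13:-→d14:-→d15:-→d16:-→d17:-→d18:-→d19:-→d20:H3 -> H3
  lookup 133.38.96.71: bits 10000101001001100110 walk d0:H3→d1:-→d2:-→d3:-→d4:-→d5:-→d6:-→d7:-→d8:-→d9:-→d10:-→d11:-→d12:-→d13:-→d14:-→d15:-→d16:-→d17:-→d18:-→d19:-→d20:H3 -> H3
  lookup 29.65.13.110: bits 00011101010000010000110101101110 walk d0:H3→d1:-→d2:-→d3:-→d4:-→d5:-→d6:-→d7:-→d8:-→d9:-→d10:-→d11:-→d12:-→d13:-→d14:-→d15:-→d16:-→d17:-→d18:-→d19:-→d20:-→d21:-→d22:-→d23:-→d24:-→d25:-→d26:-→d27:-→d28:-→d29:-→d30:-→d31:-→d32:H1 -> H1
  add 29.64.0.0/12 -> H4 at depth 12
  lookup 133.38.96.4: bits 10000101001001100110 walk d0:H3→d1:-→d2:-→d3:-→d4:-→d5:-→d6:-→d7:-→d8:-→d9:-→d10:-→d11:-→d12:-→d13:-→d14:-→d15:-→d16:-→d17:-→d18:-→d19:-→d20:H3 -> H3
  - 0.0.0.0/0 clear@0
  - 22.226.208.0/20 clear@20
  add 0.0.0.0/0 -> H3 at depth 0

== LOOKUPS ==
["H3","H3","H3","H3","H3","H3","H0","H3","H3","H3","H3","H1","H3"]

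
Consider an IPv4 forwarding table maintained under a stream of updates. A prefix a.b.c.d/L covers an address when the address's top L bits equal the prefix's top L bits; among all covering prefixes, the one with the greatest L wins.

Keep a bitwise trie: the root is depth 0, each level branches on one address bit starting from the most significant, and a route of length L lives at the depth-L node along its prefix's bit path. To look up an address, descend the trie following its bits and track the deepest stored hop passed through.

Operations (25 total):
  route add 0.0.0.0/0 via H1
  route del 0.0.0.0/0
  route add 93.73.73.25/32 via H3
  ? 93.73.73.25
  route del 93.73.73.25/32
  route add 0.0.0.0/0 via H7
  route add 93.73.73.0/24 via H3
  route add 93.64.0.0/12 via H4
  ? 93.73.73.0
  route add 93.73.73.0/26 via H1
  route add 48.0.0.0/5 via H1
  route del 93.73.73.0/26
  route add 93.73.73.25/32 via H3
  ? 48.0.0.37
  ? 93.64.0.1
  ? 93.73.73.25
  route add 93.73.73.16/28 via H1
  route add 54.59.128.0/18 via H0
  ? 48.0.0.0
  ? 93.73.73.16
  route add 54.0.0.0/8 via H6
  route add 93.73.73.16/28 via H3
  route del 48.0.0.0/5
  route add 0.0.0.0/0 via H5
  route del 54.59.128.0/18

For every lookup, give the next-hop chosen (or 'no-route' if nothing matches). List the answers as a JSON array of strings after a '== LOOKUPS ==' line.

Apply in order:
  add 0.0.0.0/0 -> H1 at depth 0
  - 0.0.0.0/0 clear@0
  add 93.73.73.25/32 -> H3 at depth 32
  lookup 93.73.73.25: bits 01011101010010010100100100011001 walk d0:-→d1:-→d2:-→d3:-→d4:-→d5:-→d6:-→d7:-→d8:-→d9:-→d10:-→d11:-→d12:-→d13:-→d14:-→d15:-→d16:-→d17:-→d18:-→d19:-→d20:-→d21:-→d22:-→d23:-→d24:-→d25:-→d26:-→d27:-→d28:-→d29:-→d30:-→d31:-→d32:H3 -> H3
  - 93.73.73.25/32 clear@32
  add 0.0.0.0/0 -> H7 at depth 0
  add 93.73.73.0/24 -> H3 at depth 24
  add 93.64.0.0/12 -> H4 at depth 12
  lookup 93.73.73.0: bits 010111010100100101001001000 walk d0:H7→d1:-→d2:-→d3:-→d4:-→d5:-→d6:-→d7:-→d8:-→d9:-→d10:-→d11:-→d12:H4→d13:-→d14:-→d15:-→d16:-→d17:-→d18:-→d19:-→d20:-→d21:-→d22:-→d23:-→d24:H3→d25:-→d26:-→d27:- -> H3
  add 93.73.73.0/26 -> H1 at depth 26
  add 48.0.0.0/5 -> H1 at depth 5
  - 93.73.73.0/26 clear@26
  add 93.73.73.25/32 -> H3 at depth 32
  lookup 48.0.0.37: bits 00110 walk d0:H7→d1:-→d2:-→d3:-→d4:-→d5:H1 -> H1
  lookup 93.64.0.1: bits 010111010100 walk d0:H7→d1:-→d2:-→d3:-→d4:-→d5:-→d6:-→d7:-→d8:-→d9:-→d10:-→d11:-→d12:H4 -> H4
  lookup 93.73.73.25: bits 01011101010010010100100100011001 walk d0:H7→d1:-→d2:-→d3:-→d4:-→d5:-→d6:-→d7:-→d8:-→d9:-→d10:-→d11:-→d12:H4→d13:-→d14:-→d15:-→d16:-→d17:-→d18:-→d19:-→d20:-→d21:-→d22:-→d23:-→d24:H3→d25:-→d26:-→d27:-→d28:-→d29:-→d30:-→d31:-→d32:H3 -> H3
  add 93.73.73.16/28 -> H1 at depth 28
  add 54.59.128.0/18 -> H0 at depth 18
  lookup 48.0.0.0: bits 00110 walk d0:H7→d1:-→d2:-→d3:-→d4:-→d5:H1 -> H1
  lookup 93.73.73.16: bits 0101110101001001010010010001 walk d0:H7→d1:-→d2:-→d3:-→d4:-→d5:-→d6:-→d7:-→d8:-→d9:-→d10:-→d11:-→d12:H4→d13:-→d14:-→d15:-→d16:-→d17:-→d18:-→d19:-→d20:-→d21:-→d22:-→d23:-→d24:H3→d25:-→d26:-→d27:-→d28:H1 -> H1
  add 54.0.0.0/8 -> H6 at depth 8
  add 93.73.73.16/28 -> H3 at depth 28
  - 48.0.0.0/5 clear@5
  add 0.0.0.0/0 -> H5 at depth 0
  - 54.59.128.0/18 clear@18

== LOOKUPS ==
["H3","H3","H1","H4","H3","H1","H1"]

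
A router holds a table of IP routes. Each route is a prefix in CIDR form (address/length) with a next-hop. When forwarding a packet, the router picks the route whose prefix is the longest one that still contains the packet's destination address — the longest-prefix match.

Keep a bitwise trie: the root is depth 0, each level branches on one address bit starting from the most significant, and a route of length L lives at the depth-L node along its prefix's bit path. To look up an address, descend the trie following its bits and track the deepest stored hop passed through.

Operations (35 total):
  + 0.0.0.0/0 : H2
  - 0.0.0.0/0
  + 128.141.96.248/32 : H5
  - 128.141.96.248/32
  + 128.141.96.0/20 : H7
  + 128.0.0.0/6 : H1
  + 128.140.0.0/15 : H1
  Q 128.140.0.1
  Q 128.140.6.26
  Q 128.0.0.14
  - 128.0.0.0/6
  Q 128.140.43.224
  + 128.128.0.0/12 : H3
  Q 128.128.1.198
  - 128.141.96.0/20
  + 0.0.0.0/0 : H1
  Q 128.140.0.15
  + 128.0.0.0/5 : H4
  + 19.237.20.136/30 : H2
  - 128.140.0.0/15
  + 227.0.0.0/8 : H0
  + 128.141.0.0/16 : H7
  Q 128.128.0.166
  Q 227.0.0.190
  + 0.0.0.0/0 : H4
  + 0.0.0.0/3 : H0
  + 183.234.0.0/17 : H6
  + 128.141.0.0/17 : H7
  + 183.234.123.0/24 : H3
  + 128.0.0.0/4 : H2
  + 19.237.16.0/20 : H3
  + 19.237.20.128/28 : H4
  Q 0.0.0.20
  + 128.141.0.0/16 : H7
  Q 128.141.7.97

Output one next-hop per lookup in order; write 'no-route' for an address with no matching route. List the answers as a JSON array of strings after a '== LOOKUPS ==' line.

Apply in order:
  + 0.0.0.0/0 (H2) depth=0
  del 0.0.0.0/0 (clear depth 0)
  + 128.141.96.248/32 (H5) depth=32
  del 128.141.96.248/32 (clear depth 32)
  + 128.141.96.0/20 (H7) depth=20
  + 128.0.0.0/6 (H1) depth=6
  + 128.140.0.0/15 (H1) depth=15
  ? 128.140.0.1  path d0:-→d1:-→d2:-→d3:-→d4:-→d5:-→d6:H1→d7:-→d8:-→d9:-→d10:-→d11:-→d12:-→d13:-→d14:-→d15:H1  best=H1
  ? 128.140.6.26  path d0:-→d1:-→d2:-→d3:-→d4:-→d5:-→d6:H1→d7:-→d8:-→d9:-→d10:-→d11:-→d12:-→d13:-→d14:-→d15:H1  best=H1
  ? 128.0.0.14  path d0:-→d1:-→d2:-→d3:-→d4:-→d5:-→d6:H1→d7:-→d8:-  best=H1
  del 128.0.0.0/6 (clear depth 6)
  ? 128.140.43.224  path d0:-→d1:-→d2:-→d3:-→d4:-→d5:-→d6:-→d7:-→d8:-→d9:-→d10:-→d11:-→d12:-→d13:-→d14:-→d15:H1  best=H1
  + 128.128.0.0/12 (H3) depth=12
  ? 128.128.1.198  path d0:-→d1:-→d2:-→d3:-→d4:-→d5:-→d6:-→d7:-→d8:-→d9:-→d10:-→d11:-→d12:H3  best=H3
  del 128.141.96.0/20 (clear depth 20)
  + 0.0.0.0/0 (H1) depth=0
  ? 128.140.0.15  path d0:H1→d1:-→d2:-→d3:-→d4:-→d5:-→d6:-→d7:-→d8:-→d9:-→d10:-→d11:-→d12:H3→d13:-→d14:-→d15:H1  best=H1
  + 128.0.0.0/5 (H4) depth=5
  + 19.237.20.136/30 (H2) depth=30
  del 128.140.0.0/15 (clear depth 15)
  + 227.0.0.0/8 (H0) depth=8
  + 128.141.0.0/16 (H7) depth=16
  ? 128.128.0.166  path d0:H1→d1:-→d2:-→d3:-→d4:-→d5:H4→d6:-→d7:-→d8:-→d9:-→d10:-→d11:-→d12:H3  best=H3
  ? 227.0.0.190  path d0:H1→d1:-→d2:-→d3:-→d4:-→d5:-→d6:-→d7:-→d8:H0  best=H0
  + 0.0.0.0/0 (H4) depth=0
  + 0.0.0.0/3 (H0) depth=3
  + 183.234.0.0/17 (H6) depth=17
  + 128.141.0.0/17 (H7) depth=17
  + 183.234.123.0/24 (H3) depth=24
  + 128.0.0.0/4 (H2) depth=4
  + 19.237.16.0/20 (H3) depth=20
  + 19.237.20.128/28 (H4) depth=28
  ? 0.0.0.20  path d0:H4→d1:-→d2:-→d3:H0  best=H0
  + 128.141.0.0/16 (H7) depth=16
  ? 128.141.7.97  path d0:H4→d1:-→d2:-→d3:-→d4:H2→d5:H4→d6:-→d7:-→d8:-→d9:-→d10:-→d11:-→d12:H3→d13:-→d14:-→d15:-→d16:H7→d17:H7  best=H7

== LOOKUPS ==
["H1","H1","H1","H1","H3","H1","H3","H0","H0","H7"]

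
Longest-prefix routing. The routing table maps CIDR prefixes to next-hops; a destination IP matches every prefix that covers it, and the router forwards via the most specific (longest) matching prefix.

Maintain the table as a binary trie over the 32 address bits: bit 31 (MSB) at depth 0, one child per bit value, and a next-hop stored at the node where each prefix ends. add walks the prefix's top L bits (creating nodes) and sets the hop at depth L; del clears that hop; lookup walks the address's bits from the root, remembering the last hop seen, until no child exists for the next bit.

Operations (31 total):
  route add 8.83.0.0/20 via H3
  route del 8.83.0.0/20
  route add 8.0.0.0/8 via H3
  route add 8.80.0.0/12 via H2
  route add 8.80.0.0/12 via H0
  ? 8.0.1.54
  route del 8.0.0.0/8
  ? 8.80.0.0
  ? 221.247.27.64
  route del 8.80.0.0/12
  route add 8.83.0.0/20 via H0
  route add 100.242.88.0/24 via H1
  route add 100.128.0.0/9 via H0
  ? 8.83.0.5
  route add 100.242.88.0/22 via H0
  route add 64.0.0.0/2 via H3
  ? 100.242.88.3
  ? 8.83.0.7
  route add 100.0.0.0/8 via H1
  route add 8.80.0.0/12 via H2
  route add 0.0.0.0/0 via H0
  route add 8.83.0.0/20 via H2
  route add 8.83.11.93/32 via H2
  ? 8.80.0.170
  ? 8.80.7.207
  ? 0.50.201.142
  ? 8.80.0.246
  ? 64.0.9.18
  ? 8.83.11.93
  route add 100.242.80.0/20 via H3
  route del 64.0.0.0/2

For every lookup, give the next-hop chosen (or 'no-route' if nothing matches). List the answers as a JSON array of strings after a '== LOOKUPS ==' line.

Apply in order:
  + 8.83.0.0/20 (H3) depth=20
  - 8.83.0.0/20 clear@20
  + 8.0.0.0/8 (H3) depth=8
  + 8.80.0.0/12 (H2) depth=12
  + 8.80.0.0/12 (H0) depth=12
  ? 8.0.1.54  path d0:-→d1:-→d2:-→d3:-→d4:-→d5:-→d6:-→d7:-→d8:H3→d9:-  best=H3
  - 8.0.0.0/8 clear@8
  ? 8.80.0.0  path d0:-→d1:-→d2:-→d3:-→d4:-→d5:-→d6:-→d7:-→d8:-→d9:-→d10:-→d11:-→d12:H0→d13:-→d14:-  best=H0
  ? 221.247.27.64  path d0:-  best=no-route
  - 8.80.0.0/12 clear@12
  + 8.83.0.0/20 (H0) depth=20
  + 100.242.88.0/24 (H1) depth=24
  + 100.128.0.0/9 (H0) depth=9
  ? 8.83.0.5  path d0:-→d1:-→d2:-→d3:-→d4:-→d5:-→d6:-→d7:-→d8:-→d9:-→d10:-→d11:-→d12:-→d13:-→d14:-→d15:-→d16:-→d17:-→d18:-→d19:-→d20:H0  best=H0
  + 100.242.88.0/22 (H0) depth=22
  + 64.0.0.0/2 (H3) depth=2
  ? 100.242.88.3  path d0:-→d1:-→d2:H3→d3:-→d4:-→d5:-→d6:-→d7:-→d8:-→d9:H0→d10:-→d11:-→d12:-→d13:-→d14:-→d15:-→d16:-→d17:-→d18:-→d19:-→d20:-→d21:-→d22:H0→d23:-→d24:H1  best=H1
  ? 8.83.0.7  path d0:-→d1:-→d2:-→d3:-→d4:-→d5:-→d6:-→d7:-→d8:-→d9:-→d10:-→d11:-→d12:-→d13:-→d14:-→d15:-→d16:-→d17:-→d18:-→d19:-→d20:H0  best=H0
  + 100.0.0.0/8 (H1) depth=8
  + 8.80.0.0/12 (H2) depth=12
  + 0.0.0.0/0 (H0) depth=0
  + 8.83.0.0/20 (H2) depth=20
  + 8.83.11.93/32 (H2) depth=32
  ? 8.80.0.170  path d0:H0→d1:-→d2:-→d3:-→d4:-→d5:-→d6:-→d7:-→d8:-→d9:-→d10:-→d11:-→d12:H2→d13:-→d14:-  best=H2
  ? 8.80.7.207  path d0:H0→d1:-→d2:-→d3:-→d4:-→d5:-→d6:-→d7:-→d8:-→d9:-→d10:-→d11:-→d12:H2→d13:-→d14:-  best=H2
  ? 0.50.201.142  path d0:H0→d1:-→d2:-→d3:-→d4:-  best=H0
  ? 8.80.0.246  path d0:H0→d1:-→d2:-→d3:-→d4:-→d5:-→d6:-→d7:-→d8:-→d9:-→d10:-→d11:-→d12:H2→d13:-→d14:-  best=H2
  ? 64.0.9.18  path d0:H0→d1:-→d2:H3  best=H3
  ? 8.83.11.93  path d0:H0→d1:-→d2:-→d3:-→d4:-→d5:-→d6:-→d7:-→d8:-→d9:-→d10:-→d11:-→d12:H2→d13:-→d14:-→d15:-→d16:-→d17:-→d18:-→d19:-→d20:H2→d21:-→d22:-→d23:-→d24:-→d25:-→d26:-→d27:-→d28:-→d29:-→d30:-→d31:-→d32:H2  best=H2
  + 100.242.80.0/20 (H3) depth=20
  - 64.0.0.0/2 clear@2

== LOOKUPS ==
["H3","H0","no-route","H0","H1","H0","H2","H2","H0","H2","H3","H2"]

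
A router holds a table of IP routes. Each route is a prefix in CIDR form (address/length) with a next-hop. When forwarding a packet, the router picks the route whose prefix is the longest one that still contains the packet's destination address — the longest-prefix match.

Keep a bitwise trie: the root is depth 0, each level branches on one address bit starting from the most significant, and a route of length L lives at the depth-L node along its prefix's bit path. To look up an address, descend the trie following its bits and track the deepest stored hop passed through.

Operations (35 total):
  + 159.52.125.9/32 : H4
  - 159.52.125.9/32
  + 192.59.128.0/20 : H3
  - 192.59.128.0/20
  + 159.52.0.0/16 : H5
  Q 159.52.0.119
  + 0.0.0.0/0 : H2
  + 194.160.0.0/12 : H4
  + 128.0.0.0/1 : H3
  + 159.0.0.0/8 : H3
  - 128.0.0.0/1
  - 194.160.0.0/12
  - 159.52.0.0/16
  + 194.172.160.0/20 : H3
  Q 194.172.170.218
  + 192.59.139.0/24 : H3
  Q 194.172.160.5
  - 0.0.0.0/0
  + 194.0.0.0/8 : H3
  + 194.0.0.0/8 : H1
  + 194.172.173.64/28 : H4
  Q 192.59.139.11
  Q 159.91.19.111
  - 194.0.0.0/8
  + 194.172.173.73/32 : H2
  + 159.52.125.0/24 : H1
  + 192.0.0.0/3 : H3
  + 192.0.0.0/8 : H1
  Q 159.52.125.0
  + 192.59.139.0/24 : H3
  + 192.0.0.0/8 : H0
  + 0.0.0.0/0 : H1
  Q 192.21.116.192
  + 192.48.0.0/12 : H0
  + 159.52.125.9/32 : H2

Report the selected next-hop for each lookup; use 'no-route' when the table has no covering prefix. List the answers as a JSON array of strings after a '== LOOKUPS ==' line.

Process each operation:
  + 159.52.125.9/32 (H4) depth=32
  del 159.52.125.9/32 (clear depth 32)
  + 192.59.128.0/20 (H3) depth=20
  del 192.59.128.0/20 (clear depth 20)
  + 159.52.0.0/16 (H5) depth=16
  ? 159.52.0.119  path d0:-→d1:-→d2:-→d3:-→d4:-→d5:-→d6:-→d7:-→d8:-→d9:-→d10:-→d11:-→d12:-→d13:-→d14:-→d15:-→d16:H5→d17:-  best=H5
  + 0.0.0.0/0 (H2) depth=0
  + 194.160.0.0/12 (H4) depth=12
  + 128.0.0.0/1 (H3) depth=1
  + 159.0.0.0/8 (H3) depth=8
  del 128.0.0.0/1 (clear depth 1)
  del 194.160.0.0/12 (clear depth 12)
  del 159.52.0.0/16 (clear depth 16)
  + 194.172.160.0/20 (H3) depth=20
  ? 194.172.170.218  path d0:H2→d1:-→d2:-→d3:-→d4:-→d5:-→d6:-→d7:-→d8:-→d9:-→d10:-→d11:-→d12:-→d13:-→d14:-→d15:-→d16:-→d17:-→d18:-→d19:-→d20:H3  best=H3
  + 192.59.139.0/24 (H3) depth=24
  ? 194.172.160.5  path d0:H2→d1:-→d2:-→d3:-→d4:-→d5:-→d6:-→d7:-→d8:-→d9:-→d10:-→d11:-→d12:-→d13:-→d14:-→d15:-→d16:-→d17:-→d18:-→d19:-→d20:H3  best=H3
  del 0.0.0.0/0 (clear depth 0)
  + 194.0.0.0/8 (H3) depth=8
  + 194.0.0.0/8 (H1) depth=8
  + 194.172.173.64/28 (H4) depth=28
  ? 192.59.139.11  path d0:-→d1:-→d2:-→d3:-→d4:-→d5:-→d6:-→d7:-→d8:-→d9:-→d10:-→d11:-→d12:-→d13:-→d14:-→d15:-→d16:-→d17:-→d18:-→d19:-→d20:-→d21:-→d22:-→d23:-→d24:H3  best=H3
  ? 159.91.19.111  path d0:-→d1:-→d2:-→d3:-→d4:-→d5:-→d6:-→d7:-→d8:H3→d9:-  best=H3
  del 194.0.0.0/8 (clear depth 8)
  + 194.172.173.73/32 (H2) depth=32
  + 159.52.125.0/24 (H1) depth=24
  + 192.0.0.0/3 (H3) depth=3
  + 192.0.0.0/8 (H1) depth=8
  ? 159.52.125.0  path d0:-→d1:-→d2:-→d3:-→d4:-→d5:-→d6:-→d7:-→d8:H3→d9:-→d10:-→d11:-→d12:-→d13:-→d14:-→d15:-→d16:-→d17:-→d18:-→d19:-→d20:-→d21:-→d22:-→d23:-→d24:H1→d25:-→d26:-→d27:-→d28:-  best=H1
  + 192.59.139.0/24 (H3) depth=24
  + 192.0.0.0/8 (H0) depth=8
  + 0.0.0.0/0 (H1) depth=0
  ? 192.21.116.192  path d0:H1→d1:-→d2:-→d3:H3→d4:-→d5:-→d6:-→d7:-→d8:H0→d9:-→d10:-  best=H0
  + 192.48.0.0/12 (H0) depth=12
  + 159.52.125.9/32 (H2) depth=32

== LOOKUPS ==
["H5","H3","H3","H3","H3","H1","H0"]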